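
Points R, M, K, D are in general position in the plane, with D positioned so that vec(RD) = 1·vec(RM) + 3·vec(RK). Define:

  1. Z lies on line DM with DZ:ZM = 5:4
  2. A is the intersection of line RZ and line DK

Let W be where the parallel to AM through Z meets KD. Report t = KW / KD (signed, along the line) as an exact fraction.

Set R = (0, 0), M = (1, 0), K = (0, 1), D = (1, 3); any affine frame gives the same invariant.
1. Z lies on line DM with DZ:ZM = 5:4 ⇒ Z = (1, 4/3)
2. A is the intersection of line RZ and line DK ⇒ A = (-3/2, -2)
through Z parallel to AM: direction (5/2, 2); meets KD at W = (-7/18, 2/9)
W = K + t·(D−K) with t = -7/18

t = -7/18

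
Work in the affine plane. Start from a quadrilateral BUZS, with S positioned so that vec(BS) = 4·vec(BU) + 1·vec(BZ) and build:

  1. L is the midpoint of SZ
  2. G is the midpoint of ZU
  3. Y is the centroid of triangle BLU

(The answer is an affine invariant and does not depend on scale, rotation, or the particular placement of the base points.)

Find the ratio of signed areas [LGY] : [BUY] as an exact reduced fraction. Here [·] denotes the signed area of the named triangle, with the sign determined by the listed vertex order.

Choose coordinates B = (0, 0), U = (1, 0), Z = (0, 1), S = (4, 1).
1. L is the midpoint of SZ ⇒ L = (2, 1)
2. G is the midpoint of ZU ⇒ G = (1/2, 1/2)
3. Y is the centroid of triangle BLU ⇒ Y = (1, 1/3)
2·[LGY] = 1/2, 2·[BUY] = 1/3
[LGY]:[BUY] = 1/2:1/3 = 3/2

[LGY]:[BUY] = 3/2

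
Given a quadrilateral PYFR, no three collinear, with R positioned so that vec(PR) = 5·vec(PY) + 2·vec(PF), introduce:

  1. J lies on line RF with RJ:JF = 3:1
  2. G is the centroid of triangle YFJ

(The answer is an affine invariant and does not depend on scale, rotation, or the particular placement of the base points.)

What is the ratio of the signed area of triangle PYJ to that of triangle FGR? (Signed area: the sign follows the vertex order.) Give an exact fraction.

Assign P = (0, 0), Y = (1, 0), F = (0, 1), R = (5, 2) — the answer is frame-independent, so this choice is without loss of generality.
1. J lies on line RF with RJ:JF = 3:1 ⇒ J = (5/4, 5/4)
2. G is the centroid of triangle YFJ ⇒ G = (3/4, 3/4)
2·[PYJ] = 5/4, 2·[FGR] = 2
[PYJ]:[FGR] = 5/4:2 = 5/8

[PYJ]:[FGR] = 5/8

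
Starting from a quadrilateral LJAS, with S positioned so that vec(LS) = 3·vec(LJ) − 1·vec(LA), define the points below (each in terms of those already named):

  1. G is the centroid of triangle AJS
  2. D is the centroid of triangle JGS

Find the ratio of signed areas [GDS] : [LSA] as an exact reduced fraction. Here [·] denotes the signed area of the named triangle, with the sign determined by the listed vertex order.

Set L = (0, 0), J = (1, 0), A = (0, 1), S = (3, -1); any affine frame gives the same invariant.
1. G is the centroid of triangle AJS ⇒ G = (4/3, 0)
2. D is the centroid of triangle JGS ⇒ D = (16/9, -1/3)
2·[GDS] = 1/9, 2·[LSA] = 3
[GDS]:[LSA] = 1/9:3 = 1/27

[GDS]:[LSA] = 1/27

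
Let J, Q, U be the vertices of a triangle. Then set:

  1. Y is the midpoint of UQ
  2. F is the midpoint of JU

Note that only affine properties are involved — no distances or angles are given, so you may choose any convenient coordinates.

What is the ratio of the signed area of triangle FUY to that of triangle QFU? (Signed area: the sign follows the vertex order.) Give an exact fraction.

Set J = (0, 0), Q = (1, 0), U = (0, 1); any affine frame gives the same invariant.
1. Y is the midpoint of UQ ⇒ Y = (1/2, 1/2)
2. F is the midpoint of JU ⇒ F = (0, 1/2)
2·[FUY] = -1/4, 2·[QFU] = -1/2
[FUY]:[QFU] = -1/4:-1/2 = 1/2

[FUY]:[QFU] = 1/2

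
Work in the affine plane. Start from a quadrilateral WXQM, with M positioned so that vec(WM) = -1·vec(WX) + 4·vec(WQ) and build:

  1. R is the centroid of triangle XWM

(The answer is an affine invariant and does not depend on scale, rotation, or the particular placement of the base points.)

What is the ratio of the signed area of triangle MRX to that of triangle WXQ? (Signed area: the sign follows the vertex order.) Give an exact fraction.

Work in coordinates with W = (0, 0), X = (1, 0), Q = (0, 1), M = (-1, 4).
1. R is the centroid of triangle XWM ⇒ R = (0, 4/3)
2·[MRX] = 4/3, 2·[WXQ] = 1
[MRX]:[WXQ] = 4/3:1 = 4/3

[MRX]:[WXQ] = 4/3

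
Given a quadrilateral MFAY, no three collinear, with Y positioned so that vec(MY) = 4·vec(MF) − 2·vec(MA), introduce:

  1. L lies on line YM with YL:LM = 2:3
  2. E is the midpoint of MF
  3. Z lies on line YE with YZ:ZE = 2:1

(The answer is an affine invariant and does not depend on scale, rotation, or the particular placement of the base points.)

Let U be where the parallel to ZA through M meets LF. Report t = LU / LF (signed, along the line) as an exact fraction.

Assign M = (0, 0), F = (1, 0), A = (0, 1), Y = (4, -2) — the answer is frame-independent, so this choice is without loss of generality.
1. L lies on line YM with YL:LM = 2:3 ⇒ L = (12/5, -6/5)
2. E is the midpoint of MF ⇒ E = (1/2, 0)
3. Z lies on line YE with YZ:ZE = 2:1 ⇒ Z = (5/3, -2/3)
through M parallel to ZA: direction (-5/3, 5/3); meets LF at U = (-6, 6)
U = L + t·(F−L) with t = 6

t = 6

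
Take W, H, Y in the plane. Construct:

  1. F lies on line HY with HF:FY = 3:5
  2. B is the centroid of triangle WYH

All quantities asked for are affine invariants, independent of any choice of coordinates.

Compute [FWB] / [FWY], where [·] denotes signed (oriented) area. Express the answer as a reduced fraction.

Set W = (0, 0), H = (1, 0), Y = (0, 1); any affine frame gives the same invariant.
1. F lies on line HY with HF:FY = 3:5 ⇒ F = (5/8, 3/8)
2. B is the centroid of triangle WYH ⇒ B = (1/3, 1/3)
2·[FWB] = -1/12, 2·[FWY] = -5/8
[FWB]:[FWY] = -1/12:-5/8 = 2/15

[FWB]:[FWY] = 2/15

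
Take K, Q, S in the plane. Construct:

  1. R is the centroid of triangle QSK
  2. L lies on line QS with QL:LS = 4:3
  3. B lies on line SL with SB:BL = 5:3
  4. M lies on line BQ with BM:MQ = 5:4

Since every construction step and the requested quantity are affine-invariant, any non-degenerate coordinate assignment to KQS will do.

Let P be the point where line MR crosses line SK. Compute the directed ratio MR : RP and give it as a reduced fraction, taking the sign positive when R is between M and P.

MR:RP = 43/42

Work in coordinates with K = (0, 0), Q = (1, 0), S = (0, 1).
1. R is the centroid of triangle QSK ⇒ R = (1/3, 1/3)
2. L lies on line QS with QL:LS = 4:3 ⇒ L = (3/7, 4/7)
3. B lies on line SL with SB:BL = 5:3 ⇒ B = (15/56, 41/56)
4. M lies on line BQ with BM:MQ = 5:4 ⇒ M = (85/126, 41/126)
line MR meets SK at P = (0, 44/129)
R = M + t·(P−M) with t = 43/85, so MR:RP = 43/85:42/85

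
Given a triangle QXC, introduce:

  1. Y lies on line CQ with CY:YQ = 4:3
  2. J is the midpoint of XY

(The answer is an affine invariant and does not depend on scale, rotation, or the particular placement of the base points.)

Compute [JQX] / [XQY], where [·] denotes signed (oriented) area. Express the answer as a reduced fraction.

Work in coordinates with Q = (0, 0), X = (1, 0), C = (0, 1).
1. Y lies on line CQ with CY:YQ = 4:3 ⇒ Y = (0, 3/7)
2. J is the midpoint of XY ⇒ J = (1/2, 3/14)
2·[JQX] = 3/14, 2·[XQY] = -3/7
[JQX]:[XQY] = 3/14:-3/7 = -1/2

[JQX]:[XQY] = -1/2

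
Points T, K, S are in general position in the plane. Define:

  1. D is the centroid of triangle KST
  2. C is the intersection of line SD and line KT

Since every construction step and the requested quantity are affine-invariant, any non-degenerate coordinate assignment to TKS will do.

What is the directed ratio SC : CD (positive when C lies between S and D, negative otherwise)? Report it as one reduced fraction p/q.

SC:CD = -3

Set T = (0, 0), K = (1, 0), S = (0, 1); any affine frame gives the same invariant.
1. D is the centroid of triangle KST ⇒ D = (1/3, 1/3)
2. C is the intersection of line SD and line KT ⇒ C = (1/2, 0)
C = S + t·(D−S) with t = 3/2, so SC:CD = t:(1−t) = 3/2:-1/2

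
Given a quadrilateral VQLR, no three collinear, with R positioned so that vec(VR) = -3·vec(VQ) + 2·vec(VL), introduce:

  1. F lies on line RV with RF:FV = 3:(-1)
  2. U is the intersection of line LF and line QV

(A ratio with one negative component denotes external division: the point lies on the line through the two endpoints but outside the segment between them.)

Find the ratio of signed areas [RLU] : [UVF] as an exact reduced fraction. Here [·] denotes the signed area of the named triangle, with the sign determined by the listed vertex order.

[RLU]:[UVF] = -3

Assign V = (0, 0), Q = (1, 0), L = (0, 1), R = (-3, 2) — the answer is frame-independent, so this choice is without loss of generality.
1. F lies on line RV with RF:FV = 3:(-1) ⇒ F = (3/2, -1)
2. U is the intersection of line LF and line QV ⇒ U = (3/4, 0)
2·[RLU] = -9/4, 2·[UVF] = 3/4
[RLU]:[UVF] = -9/4:3/4 = -3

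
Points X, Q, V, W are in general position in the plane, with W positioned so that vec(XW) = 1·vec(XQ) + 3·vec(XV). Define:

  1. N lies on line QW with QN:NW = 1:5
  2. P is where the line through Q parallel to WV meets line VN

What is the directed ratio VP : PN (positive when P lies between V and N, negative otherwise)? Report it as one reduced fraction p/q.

Assign X = (0, 0), Q = (1, 0), V = (0, 1), W = (1, 3) — the answer is frame-independent, so this choice is without loss of generality.
1. N lies on line QW with QN:NW = 1:5 ⇒ N = (1, 1/2)
2. P is where the line through Q parallel to WV meets line VN ⇒ P = (6/5, 2/5)
P = V + t·(N−V) with t = 6/5, so VP:PN = t:(1−t) = 6/5:-1/5

VP:PN = -6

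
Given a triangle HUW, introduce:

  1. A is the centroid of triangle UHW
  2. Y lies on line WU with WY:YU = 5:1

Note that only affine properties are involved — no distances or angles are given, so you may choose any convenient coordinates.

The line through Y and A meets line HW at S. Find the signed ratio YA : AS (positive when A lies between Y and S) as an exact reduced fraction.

YA:AS = 3/2

Work in coordinates with H = (0, 0), U = (1, 0), W = (0, 1).
1. A is the centroid of triangle UHW ⇒ A = (1/3, 1/3)
2. Y lies on line WU with WY:YU = 5:1 ⇒ Y = (5/6, 1/6)
line YA meets HW at S = (0, 4/9)
A = Y + t·(S−Y) with t = 3/5, so YA:AS = 3/5:2/5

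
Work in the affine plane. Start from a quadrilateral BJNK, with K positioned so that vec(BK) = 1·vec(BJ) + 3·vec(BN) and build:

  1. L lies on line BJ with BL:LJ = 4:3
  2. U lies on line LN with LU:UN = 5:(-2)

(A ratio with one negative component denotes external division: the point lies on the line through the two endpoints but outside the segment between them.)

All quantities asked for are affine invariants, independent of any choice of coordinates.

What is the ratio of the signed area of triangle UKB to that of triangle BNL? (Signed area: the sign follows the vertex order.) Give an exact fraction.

[UKB]:[BNL] = 59/12

Choose coordinates B = (0, 0), J = (1, 0), N = (0, 1), K = (1, 3).
1. L lies on line BJ with BL:LJ = 4:3 ⇒ L = (4/7, 0)
2. U lies on line LN with LU:UN = 5:(-2) ⇒ U = (-8/21, 5/3)
2·[UKB] = -59/21, 2·[BNL] = -4/7
[UKB]:[BNL] = -59/21:-4/7 = 59/12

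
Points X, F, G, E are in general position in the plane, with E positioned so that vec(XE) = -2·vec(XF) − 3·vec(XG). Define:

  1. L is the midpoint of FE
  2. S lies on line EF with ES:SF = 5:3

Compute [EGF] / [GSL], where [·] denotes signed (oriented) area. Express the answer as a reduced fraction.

[EGF]:[GSL] = 8

Work in coordinates with X = (0, 0), F = (1, 0), G = (0, 1), E = (-2, -3).
1. L is the midpoint of FE ⇒ L = (-1/2, -3/2)
2. S lies on line EF with ES:SF = 5:3 ⇒ S = (-1/8, -9/8)
2·[EGF] = -6, 2·[GSL] = -3/4
[EGF]:[GSL] = -6:-3/4 = 8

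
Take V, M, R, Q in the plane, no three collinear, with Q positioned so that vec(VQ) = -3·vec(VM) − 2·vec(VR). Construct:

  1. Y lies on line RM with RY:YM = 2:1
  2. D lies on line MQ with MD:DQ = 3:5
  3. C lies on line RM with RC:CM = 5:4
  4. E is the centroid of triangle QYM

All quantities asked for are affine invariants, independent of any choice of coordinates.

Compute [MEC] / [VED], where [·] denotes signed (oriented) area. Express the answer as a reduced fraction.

[MEC]:[VED] = -16

Choose coordinates V = (0, 0), M = (1, 0), R = (0, 1), Q = (-3, -2).
1. Y lies on line RM with RY:YM = 2:1 ⇒ Y = (2/3, 1/3)
2. D lies on line MQ with MD:DQ = 3:5 ⇒ D = (-1/2, -3/4)
3. C lies on line RM with RC:CM = 5:4 ⇒ C = (5/9, 4/9)
4. E is the centroid of triangle QYM ⇒ E = (-4/9, -5/9)
2·[MEC] = -8/9, 2·[VED] = 1/18
[MEC]:[VED] = -8/9:1/18 = -16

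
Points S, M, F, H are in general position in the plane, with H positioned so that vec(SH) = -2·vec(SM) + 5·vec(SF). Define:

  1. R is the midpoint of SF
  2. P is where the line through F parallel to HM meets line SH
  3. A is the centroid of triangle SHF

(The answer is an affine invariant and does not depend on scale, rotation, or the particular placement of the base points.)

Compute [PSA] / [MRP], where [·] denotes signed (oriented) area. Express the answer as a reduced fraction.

Set S = (0, 0), M = (1, 0), F = (0, 1), H = (-2, 5); any affine frame gives the same invariant.
1. R is the midpoint of SF ⇒ R = (0, 1/2)
2. P is where the line through F parallel to HM meets line SH ⇒ P = (-6/5, 3)
3. A is the centroid of triangle SHF ⇒ A = (-2/3, 2)
2·[PSA] = 2/5, 2·[MRP] = -19/10
[PSA]:[MRP] = 2/5:-19/10 = -4/19

[PSA]:[MRP] = -4/19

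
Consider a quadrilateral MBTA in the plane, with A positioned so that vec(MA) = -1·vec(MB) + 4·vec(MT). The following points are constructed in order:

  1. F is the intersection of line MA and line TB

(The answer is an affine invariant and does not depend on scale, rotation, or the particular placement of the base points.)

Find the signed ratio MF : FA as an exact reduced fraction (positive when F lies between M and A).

MF:FA = 1/2

Choose coordinates M = (0, 0), B = (1, 0), T = (0, 1), A = (-1, 4).
1. F is the intersection of line MA and line TB ⇒ F = (-1/3, 4/3)
F = M + t·(A−M) with t = 1/3, so MF:FA = t:(1−t) = 1/3:2/3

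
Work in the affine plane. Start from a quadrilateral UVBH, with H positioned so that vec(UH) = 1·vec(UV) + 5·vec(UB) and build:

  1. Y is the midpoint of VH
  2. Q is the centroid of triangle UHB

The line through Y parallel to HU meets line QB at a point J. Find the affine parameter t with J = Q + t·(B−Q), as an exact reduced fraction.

Work in coordinates with U = (0, 0), V = (1, 0), B = (0, 1), H = (1, 5).
1. Y is the midpoint of VH ⇒ Y = (1, 5/2)
2. Q is the centroid of triangle UHB ⇒ Q = (1/3, 2)
through Y parallel to HU: direction (-1, -5); meets QB at J = (7/4, 25/4)
J = Q + t·(B−Q) with t = -17/4

t = -17/4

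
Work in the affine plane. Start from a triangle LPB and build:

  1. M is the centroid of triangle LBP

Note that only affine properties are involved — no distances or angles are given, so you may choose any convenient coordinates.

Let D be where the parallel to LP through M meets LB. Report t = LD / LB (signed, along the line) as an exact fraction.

Assign L = (0, 0), P = (1, 0), B = (0, 1) — the answer is frame-independent, so this choice is without loss of generality.
1. M is the centroid of triangle LBP ⇒ M = (1/3, 1/3)
through M parallel to LP: direction (1, 0); meets LB at D = (0, 1/3)
D = L + t·(B−L) with t = 1/3

t = 1/3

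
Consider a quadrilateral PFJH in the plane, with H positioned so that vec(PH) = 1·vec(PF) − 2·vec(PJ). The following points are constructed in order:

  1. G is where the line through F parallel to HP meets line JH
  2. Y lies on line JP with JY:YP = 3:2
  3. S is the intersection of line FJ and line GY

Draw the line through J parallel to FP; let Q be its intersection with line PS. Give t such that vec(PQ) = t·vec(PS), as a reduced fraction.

Set P = (0, 0), F = (1, 0), J = (0, 1), H = (1, -2); any affine frame gives the same invariant.
1. G is where the line through F parallel to HP meets line JH ⇒ G = (-1, 4)
2. Y lies on line JP with JY:YP = 3:2 ⇒ Y = (0, 2/5)
3. S is the intersection of line FJ and line GY ⇒ S = (-3/13, 16/13)
through J parallel to FP: direction (-1, 0); meets PS at Q = (-3/16, 1)
Q = P + t·(S−P) with t = 13/16

t = 13/16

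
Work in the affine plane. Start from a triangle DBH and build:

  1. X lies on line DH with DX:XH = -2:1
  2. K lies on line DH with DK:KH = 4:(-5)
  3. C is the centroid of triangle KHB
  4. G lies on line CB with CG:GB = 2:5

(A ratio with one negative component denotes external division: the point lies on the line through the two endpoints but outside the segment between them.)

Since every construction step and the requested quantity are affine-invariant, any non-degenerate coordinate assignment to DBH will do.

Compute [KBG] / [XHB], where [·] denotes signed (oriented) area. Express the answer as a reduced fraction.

Work in coordinates with D = (0, 0), B = (1, 0), H = (0, 1).
1. X lies on line DH with DX:XH = -2:1 ⇒ X = (0, 2)
2. K lies on line DH with DK:KH = 4:(-5) ⇒ K = (0, -4)
3. C is the centroid of triangle KHB ⇒ C = (1/3, -1)
4. G lies on line CB with CG:GB = 2:5 ⇒ G = (11/21, -5/7)
2·[KBG] = 25/21, 2·[XHB] = 1
[KBG]:[XHB] = 25/21:1 = 25/21

[KBG]:[XHB] = 25/21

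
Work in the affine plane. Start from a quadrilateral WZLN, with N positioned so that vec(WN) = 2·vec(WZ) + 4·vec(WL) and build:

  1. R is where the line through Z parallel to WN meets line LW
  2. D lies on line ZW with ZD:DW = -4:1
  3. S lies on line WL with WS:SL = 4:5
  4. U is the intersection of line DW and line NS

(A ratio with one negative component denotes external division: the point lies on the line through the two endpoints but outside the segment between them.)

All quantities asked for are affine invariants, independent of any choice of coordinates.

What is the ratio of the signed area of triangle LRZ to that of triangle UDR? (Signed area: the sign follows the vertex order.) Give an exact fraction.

Assign W = (0, 0), Z = (1, 0), L = (0, 1), N = (2, 4) — the answer is frame-independent, so this choice is without loss of generality.
1. R is where the line through Z parallel to WN meets line LW ⇒ R = (0, -2)
2. D lies on line ZW with ZD:DW = -4:1 ⇒ D = (-1/3, 0)
3. S lies on line WL with WS:SL = 4:5 ⇒ S = (0, 4/9)
4. U is the intersection of line DW and line NS ⇒ U = (-1/4, 0)
2·[LRZ] = 3, 2·[UDR] = 1/6
[LRZ]:[UDR] = 3:1/6 = 18

[LRZ]:[UDR] = 18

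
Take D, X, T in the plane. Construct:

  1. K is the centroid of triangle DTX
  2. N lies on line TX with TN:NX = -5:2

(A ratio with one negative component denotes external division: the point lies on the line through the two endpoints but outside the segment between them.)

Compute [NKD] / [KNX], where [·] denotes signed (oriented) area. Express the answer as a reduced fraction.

Choose coordinates D = (0, 0), X = (1, 0), T = (0, 1).
1. K is the centroid of triangle DTX ⇒ K = (1/3, 1/3)
2. N lies on line TX with TN:NX = -5:2 ⇒ N = (5/3, -2/3)
2·[NKD] = 7/9, 2·[KNX] = 2/9
[NKD]:[KNX] = 7/9:2/9 = 7/2

[NKD]:[KNX] = 7/2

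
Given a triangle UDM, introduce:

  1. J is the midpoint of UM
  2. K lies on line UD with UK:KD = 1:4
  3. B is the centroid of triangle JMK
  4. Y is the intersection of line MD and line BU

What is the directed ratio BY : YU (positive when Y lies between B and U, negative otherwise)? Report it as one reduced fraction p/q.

BY:YU = -13/30

Work in coordinates with U = (0, 0), D = (1, 0), M = (0, 1).
1. J is the midpoint of UM ⇒ J = (0, 1/2)
2. K lies on line UD with UK:KD = 1:4 ⇒ K = (1/5, 0)
3. B is the centroid of triangle JMK ⇒ B = (1/15, 1/2)
4. Y is the intersection of line MD and line BU ⇒ Y = (2/17, 15/17)
Y = B + t·(U−B) with t = -13/17, so BY:YU = t:(1−t) = -13/17:30/17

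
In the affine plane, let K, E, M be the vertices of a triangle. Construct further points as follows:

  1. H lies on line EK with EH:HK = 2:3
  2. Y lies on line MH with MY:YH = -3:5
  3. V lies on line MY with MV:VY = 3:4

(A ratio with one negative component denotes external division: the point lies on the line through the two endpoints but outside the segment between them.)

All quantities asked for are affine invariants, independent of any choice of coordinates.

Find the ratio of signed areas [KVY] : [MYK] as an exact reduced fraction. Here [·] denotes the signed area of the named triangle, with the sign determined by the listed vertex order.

[KVY]:[MYK] = 4/7

Choose coordinates K = (0, 0), E = (1, 0), M = (0, 1).
1. H lies on line EK with EH:HK = 2:3 ⇒ H = (3/5, 0)
2. Y lies on line MH with MY:YH = -3:5 ⇒ Y = (-9/10, 5/2)
3. V lies on line MY with MV:VY = 3:4 ⇒ V = (-27/70, 23/14)
2·[KVY] = 18/35, 2·[MYK] = 9/10
[KVY]:[MYK] = 18/35:9/10 = 4/7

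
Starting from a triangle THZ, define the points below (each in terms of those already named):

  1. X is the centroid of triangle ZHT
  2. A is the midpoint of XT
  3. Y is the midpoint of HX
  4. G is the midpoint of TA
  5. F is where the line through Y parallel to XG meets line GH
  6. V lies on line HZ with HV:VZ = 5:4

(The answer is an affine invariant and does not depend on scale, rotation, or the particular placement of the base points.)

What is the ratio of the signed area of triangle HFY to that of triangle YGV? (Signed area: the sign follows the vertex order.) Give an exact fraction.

[HFY]:[YGV] = 27/106

Set T = (0, 0), H = (1, 0), Z = (0, 1); any affine frame gives the same invariant.
1. X is the centroid of triangle ZHT ⇒ X = (1/3, 1/3)
2. A is the midpoint of XT ⇒ A = (1/6, 1/6)
3. Y is the midpoint of HX ⇒ Y = (2/3, 1/6)
4. G is the midpoint of TA ⇒ G = (1/12, 1/12)
5. F is where the line through Y parallel to XG meets line GH ⇒ F = (13/24, 1/24)
6. V lies on line HZ with HV:VZ = 5:4 ⇒ V = (4/9, 5/9)
2·[HFY] = -1/16, 2·[YGV] = -53/216
[HFY]:[YGV] = -1/16:-53/216 = 27/106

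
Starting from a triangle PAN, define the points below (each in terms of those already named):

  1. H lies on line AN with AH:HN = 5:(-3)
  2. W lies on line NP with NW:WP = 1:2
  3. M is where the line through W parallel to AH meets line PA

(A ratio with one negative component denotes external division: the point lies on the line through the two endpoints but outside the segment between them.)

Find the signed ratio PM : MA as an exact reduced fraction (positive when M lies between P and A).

Assign P = (0, 0), A = (1, 0), N = (0, 1) — the answer is frame-independent, so this choice is without loss of generality.
1. H lies on line AN with AH:HN = 5:(-3) ⇒ H = (-3/2, 5/2)
2. W lies on line NP with NW:WP = 1:2 ⇒ W = (0, 2/3)
3. M is where the line through W parallel to AH meets line PA ⇒ M = (2/3, 0)
M = P + t·(A−P) with t = 2/3, so PM:MA = t:(1−t) = 2/3:1/3

PM:MA = 2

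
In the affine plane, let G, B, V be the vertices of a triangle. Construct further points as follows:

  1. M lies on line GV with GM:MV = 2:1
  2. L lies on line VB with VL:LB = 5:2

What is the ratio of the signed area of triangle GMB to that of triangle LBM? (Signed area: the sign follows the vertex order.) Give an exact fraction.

Set G = (0, 0), B = (1, 0), V = (0, 1); any affine frame gives the same invariant.
1. M lies on line GV with GM:MV = 2:1 ⇒ M = (0, 2/3)
2. L lies on line VB with VL:LB = 5:2 ⇒ L = (5/7, 2/7)
2·[GMB] = -2/3, 2·[LBM] = -2/21
[GMB]:[LBM] = -2/3:-2/21 = 7

[GMB]:[LBM] = 7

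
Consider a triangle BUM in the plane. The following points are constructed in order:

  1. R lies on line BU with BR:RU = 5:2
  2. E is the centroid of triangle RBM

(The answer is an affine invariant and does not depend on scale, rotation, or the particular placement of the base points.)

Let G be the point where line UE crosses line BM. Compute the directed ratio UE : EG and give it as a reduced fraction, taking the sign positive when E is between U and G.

UE:EG = 16/5

Choose coordinates B = (0, 0), U = (1, 0), M = (0, 1).
1. R lies on line BU with BR:RU = 5:2 ⇒ R = (5/7, 0)
2. E is the centroid of triangle RBM ⇒ E = (5/21, 1/3)
line UE meets BM at G = (0, 7/16)
E = U + t·(G−U) with t = 16/21, so UE:EG = 16/21:5/21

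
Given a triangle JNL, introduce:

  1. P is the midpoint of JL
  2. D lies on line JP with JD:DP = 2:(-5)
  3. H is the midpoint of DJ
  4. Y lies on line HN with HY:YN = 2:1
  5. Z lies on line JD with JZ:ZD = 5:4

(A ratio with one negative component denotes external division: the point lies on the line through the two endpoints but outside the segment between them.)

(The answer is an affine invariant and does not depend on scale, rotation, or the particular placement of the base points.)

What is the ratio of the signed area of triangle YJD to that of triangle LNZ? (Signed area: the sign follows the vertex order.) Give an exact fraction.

Work in coordinates with J = (0, 0), N = (1, 0), L = (0, 1).
1. P is the midpoint of JL ⇒ P = (0, 1/2)
2. D lies on line JP with JD:DP = 2:(-5) ⇒ D = (0, -1/3)
3. H is the midpoint of DJ ⇒ H = (0, -1/6)
4. Y lies on line HN with HY:YN = 2:1 ⇒ Y = (2/3, -1/18)
5. Z lies on line JD with JZ:ZD = 5:4 ⇒ Z = (0, -5/27)
2·[YJD] = 2/9, 2·[LNZ] = -32/27
[YJD]:[LNZ] = 2/9:-32/27 = -3/16

[YJD]:[LNZ] = -3/16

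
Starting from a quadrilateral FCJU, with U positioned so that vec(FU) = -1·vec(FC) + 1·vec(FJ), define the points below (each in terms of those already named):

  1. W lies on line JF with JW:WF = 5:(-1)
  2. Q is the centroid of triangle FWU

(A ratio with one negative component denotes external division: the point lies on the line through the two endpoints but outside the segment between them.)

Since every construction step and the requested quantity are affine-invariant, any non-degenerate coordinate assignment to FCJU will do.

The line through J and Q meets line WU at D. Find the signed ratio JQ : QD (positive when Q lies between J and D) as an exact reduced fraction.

Choose coordinates F = (0, 0), C = (1, 0), J = (0, 1), U = (-1, 1).
1. W lies on line JF with JW:WF = 5:(-1) ⇒ W = (0, -1/4)
2. Q is the centroid of triangle FWU ⇒ Q = (-1/3, 1/4)
line JQ meets WU at D = (-5/14, 11/56)
Q = J + t·(D−J) with t = 14/15, so JQ:QD = 14/15:1/15

JQ:QD = 14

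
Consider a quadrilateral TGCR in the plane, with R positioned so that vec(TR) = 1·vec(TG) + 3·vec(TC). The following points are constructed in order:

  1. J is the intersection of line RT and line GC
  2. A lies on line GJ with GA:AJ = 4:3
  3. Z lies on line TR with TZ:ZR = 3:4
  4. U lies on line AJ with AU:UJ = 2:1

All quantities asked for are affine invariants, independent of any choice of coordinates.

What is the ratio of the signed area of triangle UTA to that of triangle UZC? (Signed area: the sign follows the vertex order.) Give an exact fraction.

Assign T = (0, 0), G = (1, 0), C = (0, 1), R = (1, 3) — the answer is frame-independent, so this choice is without loss of generality.
1. J is the intersection of line RT and line GC ⇒ J = (1/4, 3/4)
2. A lies on line GJ with GA:AJ = 4:3 ⇒ A = (4/7, 3/7)
3. Z lies on line TR with TZ:ZR = 3:4 ⇒ Z = (3/7, 9/7)
4. U lies on line AJ with AU:UJ = 2:1 ⇒ U = (5/14, 9/14)
2·[UTA] = 3/14, 2·[UZC] = 25/98
[UTA]:[UZC] = 3/14:25/98 = 21/25

[UTA]:[UZC] = 21/25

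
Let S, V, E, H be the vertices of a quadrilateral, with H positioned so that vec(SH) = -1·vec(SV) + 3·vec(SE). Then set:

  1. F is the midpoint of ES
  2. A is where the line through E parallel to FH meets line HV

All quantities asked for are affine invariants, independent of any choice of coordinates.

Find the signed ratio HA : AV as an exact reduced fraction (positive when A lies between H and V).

Assign S = (0, 0), V = (1, 0), E = (0, 1), H = (-1, 3) — the answer is frame-independent, so this choice is without loss of generality.
1. F is the midpoint of ES ⇒ F = (0, 1/2)
2. A is where the line through E parallel to FH meets line HV ⇒ A = (-1/2, 9/4)
A = H + t·(V−H) with t = 1/4, so HA:AV = t:(1−t) = 1/4:3/4

HA:AV = 1/3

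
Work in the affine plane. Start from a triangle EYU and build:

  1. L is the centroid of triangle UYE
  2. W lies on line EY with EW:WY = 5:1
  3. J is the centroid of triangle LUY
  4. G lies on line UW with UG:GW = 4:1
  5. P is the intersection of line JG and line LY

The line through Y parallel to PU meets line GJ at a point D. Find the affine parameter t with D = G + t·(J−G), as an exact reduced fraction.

Set E = (0, 0), Y = (1, 0), U = (0, 1); any affine frame gives the same invariant.
1. L is the centroid of triangle UYE ⇒ L = (1/3, 1/3)
2. W lies on line EY with EW:WY = 5:1 ⇒ W = (5/6, 0)
3. J is the centroid of triangle LUY ⇒ J = (4/9, 4/9)
4. G lies on line UW with UG:GW = 4:1 ⇒ G = (2/3, 1/5)
5. P is the intersection of line JG and line LY ⇒ P = (13/18, 5/36)
through Y parallel to PU: direction (-13/18, 31/36); meets GJ at D = (101/36, -155/72)
D = G + t·(J−G) with t = -77/8

t = -77/8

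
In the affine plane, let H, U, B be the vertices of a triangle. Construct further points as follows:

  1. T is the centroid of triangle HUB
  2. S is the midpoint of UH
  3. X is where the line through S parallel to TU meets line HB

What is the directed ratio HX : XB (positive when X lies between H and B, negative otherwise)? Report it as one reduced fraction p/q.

Set H = (0, 0), U = (1, 0), B = (0, 1); any affine frame gives the same invariant.
1. T is the centroid of triangle HUB ⇒ T = (1/3, 1/3)
2. S is the midpoint of UH ⇒ S = (1/2, 0)
3. X is where the line through S parallel to TU meets line HB ⇒ X = (0, 1/4)
X = H + t·(B−H) with t = 1/4, so HX:XB = t:(1−t) = 1/4:3/4

HX:XB = 1/3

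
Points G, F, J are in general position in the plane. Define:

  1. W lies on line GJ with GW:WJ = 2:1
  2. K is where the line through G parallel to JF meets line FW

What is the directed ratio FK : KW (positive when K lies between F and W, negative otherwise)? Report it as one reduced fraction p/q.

FK:KW = -3/2

Assign G = (0, 0), F = (1, 0), J = (0, 1) — the answer is frame-independent, so this choice is without loss of generality.
1. W lies on line GJ with GW:WJ = 2:1 ⇒ W = (0, 2/3)
2. K is where the line through G parallel to JF meets line FW ⇒ K = (-2, 2)
K = F + t·(W−F) with t = 3, so FK:KW = t:(1−t) = 3:-2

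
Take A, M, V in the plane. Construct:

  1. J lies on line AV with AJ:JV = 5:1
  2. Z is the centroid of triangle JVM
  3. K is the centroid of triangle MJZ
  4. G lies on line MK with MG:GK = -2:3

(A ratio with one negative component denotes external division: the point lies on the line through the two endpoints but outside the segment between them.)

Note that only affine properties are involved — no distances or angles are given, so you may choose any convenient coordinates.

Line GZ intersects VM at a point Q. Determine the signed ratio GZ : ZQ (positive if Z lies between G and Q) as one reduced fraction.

Work in coordinates with A = (0, 0), M = (1, 0), V = (0, 1).
1. J lies on line AV with AJ:JV = 5:1 ⇒ J = (0, 5/6)
2. Z is the centroid of triangle JVM ⇒ Z = (1/3, 11/18)
3. K is the centroid of triangle MJZ ⇒ K = (4/9, 13/27)
4. G lies on line MK with MG:GK = -2:3 ⇒ G = (19/9, -26/27)
line GZ meets VM at Q = (9/11, 2/11)
Z = G + t·(Q−G) with t = 11/8, so GZ:ZQ = 11/8:-3/8

GZ:ZQ = -11/3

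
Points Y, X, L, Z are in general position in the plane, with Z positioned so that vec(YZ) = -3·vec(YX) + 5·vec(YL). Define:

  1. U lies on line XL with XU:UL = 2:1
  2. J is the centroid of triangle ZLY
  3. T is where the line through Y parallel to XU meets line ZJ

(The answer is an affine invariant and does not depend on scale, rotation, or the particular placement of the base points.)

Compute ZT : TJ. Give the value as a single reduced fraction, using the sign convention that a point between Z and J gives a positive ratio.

Choose coordinates Y = (0, 0), X = (1, 0), L = (0, 1), Z = (-3, 5).
1. U lies on line XL with XU:UL = 2:1 ⇒ U = (1/3, 2/3)
2. J is the centroid of triangle ZLY ⇒ J = (-1, 2)
3. T is where the line through Y parallel to XU meets line ZJ ⇒ T = (1, -1)
T = Z + t·(J−Z) with t = 2, so ZT:TJ = t:(1−t) = 2:-1

ZT:TJ = -2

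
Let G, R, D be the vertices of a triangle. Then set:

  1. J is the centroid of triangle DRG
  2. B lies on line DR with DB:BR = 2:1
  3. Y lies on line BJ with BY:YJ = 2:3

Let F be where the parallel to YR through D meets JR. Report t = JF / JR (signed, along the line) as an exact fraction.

t = 3

Work in coordinates with G = (0, 0), R = (1, 0), D = (0, 1).
1. J is the centroid of triangle DRG ⇒ J = (1/3, 1/3)
2. B lies on line DR with DB:BR = 2:1 ⇒ B = (2/3, 1/3)
3. Y lies on line BJ with BY:YJ = 2:3 ⇒ Y = (8/15, 1/3)
through D parallel to YR: direction (7/15, -1/3); meets JR at F = (7/3, -2/3)
F = J + t·(R−J) with t = 3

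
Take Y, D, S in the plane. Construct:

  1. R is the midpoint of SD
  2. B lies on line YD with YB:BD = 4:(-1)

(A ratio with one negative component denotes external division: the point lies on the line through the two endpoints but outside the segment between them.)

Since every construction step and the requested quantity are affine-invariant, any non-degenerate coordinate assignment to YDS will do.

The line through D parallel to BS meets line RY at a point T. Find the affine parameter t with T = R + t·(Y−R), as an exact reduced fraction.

Assign Y = (0, 0), D = (1, 0), S = (0, 1) — the answer is frame-independent, so this choice is without loss of generality.
1. R is the midpoint of SD ⇒ R = (1/2, 1/2)
2. B lies on line YD with YB:BD = 4:(-1) ⇒ B = (4/3, 0)
through D parallel to BS: direction (-4/3, 1); meets RY at T = (3/7, 3/7)
T = R + t·(Y−R) with t = 1/7

t = 1/7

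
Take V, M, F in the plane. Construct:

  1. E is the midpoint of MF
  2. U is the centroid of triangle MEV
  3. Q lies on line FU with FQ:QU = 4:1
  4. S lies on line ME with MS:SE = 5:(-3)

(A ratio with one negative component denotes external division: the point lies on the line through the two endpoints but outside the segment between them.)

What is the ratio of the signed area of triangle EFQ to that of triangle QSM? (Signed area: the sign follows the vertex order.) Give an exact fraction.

[EFQ]:[QSM] = -2/5

Set V = (0, 0), M = (1, 0), F = (0, 1); any affine frame gives the same invariant.
1. E is the midpoint of MF ⇒ E = (1/2, 1/2)
2. U is the centroid of triangle MEV ⇒ U = (1/2, 1/6)
3. Q lies on line FU with FQ:QU = 4:1 ⇒ Q = (2/5, 1/3)
4. S lies on line ME with MS:SE = 5:(-3) ⇒ S = (-1/4, 5/4)
2·[EFQ] = 2/15, 2·[QSM] = -1/3
[EFQ]:[QSM] = 2/15:-1/3 = -2/5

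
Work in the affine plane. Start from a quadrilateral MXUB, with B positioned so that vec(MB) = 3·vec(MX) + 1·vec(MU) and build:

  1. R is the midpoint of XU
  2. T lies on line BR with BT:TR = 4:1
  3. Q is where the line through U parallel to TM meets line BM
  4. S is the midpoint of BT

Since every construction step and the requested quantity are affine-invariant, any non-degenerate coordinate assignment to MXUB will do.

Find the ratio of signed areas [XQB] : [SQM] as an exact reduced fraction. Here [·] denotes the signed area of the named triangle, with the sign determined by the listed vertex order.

Set M = (0, 0), X = (1, 0), U = (0, 1), B = (3, 1); any affine frame gives the same invariant.
1. R is the midpoint of XU ⇒ R = (1/2, 1/2)
2. T lies on line BR with BT:TR = 4:1 ⇒ T = (1, 3/5)
3. Q is where the line through U parallel to TM meets line BM ⇒ Q = (-15/4, -5/4)
4. S is the midpoint of BT ⇒ S = (2, 4/5)
2·[XQB] = -9/4, 2·[SQM] = 1/2
[XQB]:[SQM] = -9/4:1/2 = -9/2

[XQB]:[SQM] = -9/2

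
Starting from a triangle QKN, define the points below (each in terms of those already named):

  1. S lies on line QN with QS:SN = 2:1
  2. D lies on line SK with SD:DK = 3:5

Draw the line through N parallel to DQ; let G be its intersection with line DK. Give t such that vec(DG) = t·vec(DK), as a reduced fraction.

t = -9/10

Assign Q = (0, 0), K = (1, 0), N = (0, 1) — the answer is frame-independent, so this choice is without loss of generality.
1. S lies on line QN with QS:SN = 2:1 ⇒ S = (0, 2/3)
2. D lies on line SK with SD:DK = 3:5 ⇒ D = (3/8, 5/12)
through N parallel to DQ: direction (-3/8, -5/12); meets DK at G = (-3/16, 19/24)
G = D + t·(K−D) with t = -9/10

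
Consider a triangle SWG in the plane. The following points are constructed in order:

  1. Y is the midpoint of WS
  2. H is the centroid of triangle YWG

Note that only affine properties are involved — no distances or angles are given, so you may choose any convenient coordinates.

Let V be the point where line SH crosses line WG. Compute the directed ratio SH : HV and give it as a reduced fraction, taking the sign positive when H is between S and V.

Work in coordinates with S = (0, 0), W = (1, 0), G = (0, 1).
1. Y is the midpoint of WS ⇒ Y = (1/2, 0)
2. H is the centroid of triangle YWG ⇒ H = (1/2, 1/3)
line SH meets WG at V = (3/5, 2/5)
H = S + t·(V−S) with t = 5/6, so SH:HV = 5/6:1/6

SH:HV = 5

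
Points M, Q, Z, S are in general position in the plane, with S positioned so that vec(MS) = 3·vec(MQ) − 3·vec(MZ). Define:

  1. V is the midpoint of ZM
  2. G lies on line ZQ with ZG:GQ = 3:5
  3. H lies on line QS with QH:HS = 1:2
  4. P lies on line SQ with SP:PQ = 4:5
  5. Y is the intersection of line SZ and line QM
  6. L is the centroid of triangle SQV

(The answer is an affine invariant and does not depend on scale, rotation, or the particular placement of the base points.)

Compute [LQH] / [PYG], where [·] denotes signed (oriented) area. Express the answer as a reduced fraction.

Set M = (0, 0), Q = (1, 0), Z = (0, 1), S = (3, -3); any affine frame gives the same invariant.
1. V is the midpoint of ZM ⇒ V = (0, 1/2)
2. G lies on line ZQ with ZG:GQ = 3:5 ⇒ G = (3/8, 5/8)
3. H lies on line QS with QH:HS = 1:2 ⇒ H = (5/3, -1)
4. P lies on line SQ with SP:PQ = 4:5 ⇒ P = (19/9, -5/3)
5. Y is the intersection of line SZ and line QM ⇒ Y = (3/4, 0)
6. L is the centroid of triangle SQV ⇒ L = (4/3, -5/6)
2·[LQH] = -2/9, 2·[PYG] = -65/288
[LQH]:[PYG] = -2/9:-65/288 = 64/65

[LQH]:[PYG] = 64/65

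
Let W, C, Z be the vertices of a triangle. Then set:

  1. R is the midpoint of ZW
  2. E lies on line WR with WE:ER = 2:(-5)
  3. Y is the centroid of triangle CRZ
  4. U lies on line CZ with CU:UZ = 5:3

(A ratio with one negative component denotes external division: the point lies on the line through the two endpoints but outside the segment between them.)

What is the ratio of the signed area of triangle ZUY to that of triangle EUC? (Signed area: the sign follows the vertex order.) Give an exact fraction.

[ZUY]:[EUC] = 3/40

Work in coordinates with W = (0, 0), C = (1, 0), Z = (0, 1).
1. R is the midpoint of ZW ⇒ R = (0, 1/2)
2. E lies on line WR with WE:ER = 2:(-5) ⇒ E = (0, -1/3)
3. Y is the centroid of triangle CRZ ⇒ Y = (1/3, 1/2)
4. U lies on line CZ with CU:UZ = 5:3 ⇒ U = (3/8, 5/8)
2·[ZUY] = -1/16, 2·[EUC] = -5/6
[ZUY]:[EUC] = -1/16:-5/6 = 3/40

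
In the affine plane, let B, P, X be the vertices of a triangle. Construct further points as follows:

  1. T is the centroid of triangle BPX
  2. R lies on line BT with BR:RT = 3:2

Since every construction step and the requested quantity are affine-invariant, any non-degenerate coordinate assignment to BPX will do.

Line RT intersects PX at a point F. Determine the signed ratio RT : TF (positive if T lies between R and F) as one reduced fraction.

RT:TF = 4/5

Set B = (0, 0), P = (1, 0), X = (0, 1); any affine frame gives the same invariant.
1. T is the centroid of triangle BPX ⇒ T = (1/3, 1/3)
2. R lies on line BT with BR:RT = 3:2 ⇒ R = (1/5, 1/5)
line RT meets PX at F = (1/2, 1/2)
T = R + t·(F−R) with t = 4/9, so RT:TF = 4/9:5/9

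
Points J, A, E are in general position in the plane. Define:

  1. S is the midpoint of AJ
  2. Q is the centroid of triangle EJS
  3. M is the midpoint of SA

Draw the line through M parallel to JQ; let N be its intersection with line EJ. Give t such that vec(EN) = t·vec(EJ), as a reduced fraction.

Work in coordinates with J = (0, 0), A = (1, 0), E = (0, 1).
1. S is the midpoint of AJ ⇒ S = (1/2, 0)
2. Q is the centroid of triangle EJS ⇒ Q = (1/6, 1/3)
3. M is the midpoint of SA ⇒ M = (3/4, 0)
through M parallel to JQ: direction (1/6, 1/3); meets EJ at N = (0, -3/2)
N = E + t·(J−E) with t = 5/2

t = 5/2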